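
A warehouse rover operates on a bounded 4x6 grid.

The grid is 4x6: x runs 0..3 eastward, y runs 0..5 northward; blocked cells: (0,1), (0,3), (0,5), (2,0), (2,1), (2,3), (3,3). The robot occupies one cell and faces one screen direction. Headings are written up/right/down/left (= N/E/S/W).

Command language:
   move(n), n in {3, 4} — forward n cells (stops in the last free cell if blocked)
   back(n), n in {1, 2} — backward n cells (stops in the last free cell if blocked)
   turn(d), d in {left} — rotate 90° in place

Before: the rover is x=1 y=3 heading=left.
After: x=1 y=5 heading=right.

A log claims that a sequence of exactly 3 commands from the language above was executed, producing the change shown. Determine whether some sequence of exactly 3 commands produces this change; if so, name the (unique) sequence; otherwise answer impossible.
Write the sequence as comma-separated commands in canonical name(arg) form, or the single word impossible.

turn(left), back(2), turn(left)

key: cell and facing (now E) both changed — the 3 commands mix motion and turning
from: x=1 y=3 heading=left
step 1 (turn(left)): x=1 y=3 heading=down
step 2 (back(2)): x=1 y=5 heading=down
step 3 (turn(left)): x=1 y=5 heading=right
uniquely the one of 125 3-step routes that fits.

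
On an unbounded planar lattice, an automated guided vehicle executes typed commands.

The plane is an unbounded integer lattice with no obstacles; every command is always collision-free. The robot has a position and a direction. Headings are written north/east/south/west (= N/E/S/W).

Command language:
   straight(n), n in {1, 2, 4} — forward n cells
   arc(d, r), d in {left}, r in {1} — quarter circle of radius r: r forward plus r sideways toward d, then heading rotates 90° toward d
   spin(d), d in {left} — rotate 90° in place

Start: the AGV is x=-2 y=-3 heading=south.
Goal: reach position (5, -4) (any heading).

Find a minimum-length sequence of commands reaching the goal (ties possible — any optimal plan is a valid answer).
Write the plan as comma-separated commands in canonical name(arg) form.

start: x=-2 y=-3 heading=south
1. arc(left, 1) → x=-1 y=-4 heading=east
2. straight(4) → x=3 y=-4 heading=east
3. straight(2) → x=5 y=-4 heading=east
no 2-step plan works, so 3 is optimal.

arc(left, 1), straight(4), straight(2)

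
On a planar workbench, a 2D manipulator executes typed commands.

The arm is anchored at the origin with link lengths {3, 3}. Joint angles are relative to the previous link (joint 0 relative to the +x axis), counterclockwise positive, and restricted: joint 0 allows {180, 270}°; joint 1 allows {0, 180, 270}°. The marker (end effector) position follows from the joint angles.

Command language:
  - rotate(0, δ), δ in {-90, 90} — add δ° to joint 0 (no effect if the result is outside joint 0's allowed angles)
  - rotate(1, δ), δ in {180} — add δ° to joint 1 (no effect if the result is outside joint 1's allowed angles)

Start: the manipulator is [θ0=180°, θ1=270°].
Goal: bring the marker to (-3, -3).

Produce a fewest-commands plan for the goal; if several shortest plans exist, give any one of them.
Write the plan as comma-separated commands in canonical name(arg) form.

rotate(0, 90)

from: [θ0=180°, θ1=270°]
t=1 rotate(0, 90) ⇒ [θ0=270°, θ1=270°]
no 0-step plan works, so 1 is optimal.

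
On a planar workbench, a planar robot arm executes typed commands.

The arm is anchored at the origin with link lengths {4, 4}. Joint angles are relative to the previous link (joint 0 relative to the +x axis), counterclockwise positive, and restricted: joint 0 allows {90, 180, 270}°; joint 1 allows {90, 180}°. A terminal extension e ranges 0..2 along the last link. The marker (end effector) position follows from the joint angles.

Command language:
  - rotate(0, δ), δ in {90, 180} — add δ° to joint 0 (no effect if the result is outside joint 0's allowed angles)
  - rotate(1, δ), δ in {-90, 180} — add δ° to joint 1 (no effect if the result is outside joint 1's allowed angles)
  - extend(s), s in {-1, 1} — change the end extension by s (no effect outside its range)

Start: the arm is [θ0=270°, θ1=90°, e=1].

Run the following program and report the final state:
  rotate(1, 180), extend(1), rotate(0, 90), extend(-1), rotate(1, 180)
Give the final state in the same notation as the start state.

initial: [θ0=270°, θ1=90°, e=1]
[1] after rotate(1, 180): [θ0=270°, θ1=90°, e=1]
[2] after extend(1): [θ0=270°, θ1=90°, e=2]
[3] after rotate(0, 90): [θ0=270°, θ1=90°, e=2]
[4] after extend(-1): [θ0=270°, θ1=90°, e=1]
[5] after rotate(1, 180): [θ0=270°, θ1=90°, e=1]

[θ0=270°, θ1=90°, e=1]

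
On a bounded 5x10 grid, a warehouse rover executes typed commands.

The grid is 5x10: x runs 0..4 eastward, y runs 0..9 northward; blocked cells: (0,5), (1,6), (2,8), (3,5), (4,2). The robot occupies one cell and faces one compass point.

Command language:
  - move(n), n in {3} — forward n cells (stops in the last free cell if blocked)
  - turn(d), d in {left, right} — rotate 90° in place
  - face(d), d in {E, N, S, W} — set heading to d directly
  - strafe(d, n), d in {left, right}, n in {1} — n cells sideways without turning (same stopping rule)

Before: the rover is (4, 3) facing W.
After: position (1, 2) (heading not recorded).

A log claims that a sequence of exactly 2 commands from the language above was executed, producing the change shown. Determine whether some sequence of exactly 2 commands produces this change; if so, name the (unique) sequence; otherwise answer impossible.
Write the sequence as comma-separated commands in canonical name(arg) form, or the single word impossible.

key: order matters: swapping move(3) and strafe(left, 1) lands elsewhere
begin: (4, 3) facing W
t=1 move(3) ⇒ (1, 3) facing W
t=2 strafe(left, 1) ⇒ (1, 2) facing W
no rival 2-sequence matches.

move(3), strafe(left, 1)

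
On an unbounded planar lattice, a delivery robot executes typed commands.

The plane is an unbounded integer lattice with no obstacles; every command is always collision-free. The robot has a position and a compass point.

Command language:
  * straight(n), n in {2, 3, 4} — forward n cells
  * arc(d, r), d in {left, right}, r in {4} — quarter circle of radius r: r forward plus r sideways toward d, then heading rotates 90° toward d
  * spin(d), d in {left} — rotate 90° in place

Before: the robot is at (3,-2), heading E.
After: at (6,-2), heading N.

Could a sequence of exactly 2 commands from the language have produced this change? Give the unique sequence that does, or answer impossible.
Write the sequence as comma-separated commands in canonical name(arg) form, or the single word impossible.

straight(3), spin(left)

key: cell and facing (now N) both changed — the 2 commands mix motion and turning
begin: at (3,-2), heading E
t=1 straight(3) ⇒ at (6,-2), heading E
t=2 spin(left) ⇒ at (6,-2), heading N
no other 2-command option fits: unique.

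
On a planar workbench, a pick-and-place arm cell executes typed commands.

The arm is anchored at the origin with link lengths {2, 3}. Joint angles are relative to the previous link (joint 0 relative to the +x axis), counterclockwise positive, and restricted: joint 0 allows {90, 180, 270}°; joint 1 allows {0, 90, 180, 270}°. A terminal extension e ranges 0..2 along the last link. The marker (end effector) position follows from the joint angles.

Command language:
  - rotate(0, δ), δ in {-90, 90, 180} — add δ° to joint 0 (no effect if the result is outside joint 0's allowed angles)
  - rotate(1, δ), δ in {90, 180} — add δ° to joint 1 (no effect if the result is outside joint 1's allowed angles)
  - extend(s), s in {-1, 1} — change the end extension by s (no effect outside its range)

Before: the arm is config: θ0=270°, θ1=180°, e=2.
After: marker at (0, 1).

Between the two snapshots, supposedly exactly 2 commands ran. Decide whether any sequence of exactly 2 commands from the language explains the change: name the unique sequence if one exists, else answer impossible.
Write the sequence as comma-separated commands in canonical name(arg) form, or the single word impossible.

from: config: θ0=270°, θ1=180°, e=2
t=1 extend(-1) ⇒ config: θ0=270°, θ1=180°, e=1
t=2 extend(-1) ⇒ config: θ0=270°, θ1=180°, e=0
no rival 2-sequence matches.

extend(-1), extend(-1)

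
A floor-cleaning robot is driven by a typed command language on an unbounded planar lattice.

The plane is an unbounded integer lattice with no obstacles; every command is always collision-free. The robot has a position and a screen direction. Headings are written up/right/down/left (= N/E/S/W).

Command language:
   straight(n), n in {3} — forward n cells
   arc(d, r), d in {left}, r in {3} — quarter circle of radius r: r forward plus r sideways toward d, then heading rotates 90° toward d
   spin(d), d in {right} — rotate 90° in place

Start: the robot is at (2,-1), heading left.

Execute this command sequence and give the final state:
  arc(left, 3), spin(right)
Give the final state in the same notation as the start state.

begin: at (2,-1), heading left
1. arc(left, 3) → at (-1,-4), heading down
2. spin(right) → at (-1,-4), heading left

at (-1,-4), heading left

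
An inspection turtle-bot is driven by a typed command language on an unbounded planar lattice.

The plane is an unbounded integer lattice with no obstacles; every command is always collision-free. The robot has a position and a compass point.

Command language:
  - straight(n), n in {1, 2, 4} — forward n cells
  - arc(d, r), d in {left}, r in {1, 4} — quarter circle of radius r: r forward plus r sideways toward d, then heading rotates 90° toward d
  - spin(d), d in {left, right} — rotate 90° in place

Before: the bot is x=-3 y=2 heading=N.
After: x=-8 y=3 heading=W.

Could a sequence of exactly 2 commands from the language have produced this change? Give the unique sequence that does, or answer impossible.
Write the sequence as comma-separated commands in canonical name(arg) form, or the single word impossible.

key: running straight(4) before arc(left, 1) would end elsewhere — order is forced
start: x=-3 y=2 heading=N
t=1 arc(left, 1) ⇒ x=-4 y=3 heading=W
t=2 straight(4) ⇒ x=-8 y=3 heading=W
all 49 alternatives checked — unique.

arc(left, 1), straight(4)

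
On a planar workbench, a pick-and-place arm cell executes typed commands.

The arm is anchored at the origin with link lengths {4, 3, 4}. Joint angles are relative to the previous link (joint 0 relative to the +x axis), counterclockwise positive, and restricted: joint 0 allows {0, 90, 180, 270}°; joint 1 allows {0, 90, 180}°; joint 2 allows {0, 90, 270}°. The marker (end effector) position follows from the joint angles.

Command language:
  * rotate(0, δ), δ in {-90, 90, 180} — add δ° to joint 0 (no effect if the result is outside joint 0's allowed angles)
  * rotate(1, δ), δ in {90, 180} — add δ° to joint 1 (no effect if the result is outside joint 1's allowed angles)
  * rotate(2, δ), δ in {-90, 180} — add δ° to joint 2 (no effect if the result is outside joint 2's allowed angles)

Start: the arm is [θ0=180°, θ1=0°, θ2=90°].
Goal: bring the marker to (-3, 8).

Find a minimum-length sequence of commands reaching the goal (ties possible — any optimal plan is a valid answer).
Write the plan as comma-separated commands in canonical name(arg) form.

rotate(0, -90), rotate(1, 90), rotate(2, 180)

t0: [θ0=180°, θ1=0°, θ2=90°]
1. rotate(0, -90) → [θ0=90°, θ1=0°, θ2=90°]
2. rotate(1, 90) → [θ0=90°, θ1=90°, θ2=90°]
3. rotate(2, 180) → [θ0=90°, θ1=90°, θ2=270°]
minimal: 3 command(s), checked below 3.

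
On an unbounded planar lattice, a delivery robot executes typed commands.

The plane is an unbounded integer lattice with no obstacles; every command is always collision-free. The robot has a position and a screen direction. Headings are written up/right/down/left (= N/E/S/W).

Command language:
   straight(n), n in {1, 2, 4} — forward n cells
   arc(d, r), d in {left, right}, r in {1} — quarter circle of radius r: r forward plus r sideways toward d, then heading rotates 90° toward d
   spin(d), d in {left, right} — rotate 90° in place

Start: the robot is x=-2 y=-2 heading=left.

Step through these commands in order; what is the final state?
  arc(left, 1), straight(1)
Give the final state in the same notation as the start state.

x=-3 y=-4 heading=down

t0: x=-2 y=-2 heading=left
1. arc(left, 1) → x=-3 y=-3 heading=down
2. straight(1) → x=-3 y=-4 heading=down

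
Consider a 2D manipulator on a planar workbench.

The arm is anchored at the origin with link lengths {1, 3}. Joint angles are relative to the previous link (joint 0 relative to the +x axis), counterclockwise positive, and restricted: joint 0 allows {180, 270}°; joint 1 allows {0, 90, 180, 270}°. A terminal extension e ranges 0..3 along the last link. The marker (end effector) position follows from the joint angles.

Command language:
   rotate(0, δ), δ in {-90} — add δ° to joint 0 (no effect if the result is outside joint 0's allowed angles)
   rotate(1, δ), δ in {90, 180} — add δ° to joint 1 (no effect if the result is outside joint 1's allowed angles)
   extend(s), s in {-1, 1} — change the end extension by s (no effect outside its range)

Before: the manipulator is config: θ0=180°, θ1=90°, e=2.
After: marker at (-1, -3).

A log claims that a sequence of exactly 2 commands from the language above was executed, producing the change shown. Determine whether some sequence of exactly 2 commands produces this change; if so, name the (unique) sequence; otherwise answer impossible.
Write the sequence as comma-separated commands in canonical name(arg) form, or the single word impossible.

start: config: θ0=180°, θ1=90°, e=2
1. extend(-1) → config: θ0=180°, θ1=90°, e=1
2. extend(-1) → config: θ0=180°, θ1=90°, e=0
all 25 alternatives checked — unique.

extend(-1), extend(-1)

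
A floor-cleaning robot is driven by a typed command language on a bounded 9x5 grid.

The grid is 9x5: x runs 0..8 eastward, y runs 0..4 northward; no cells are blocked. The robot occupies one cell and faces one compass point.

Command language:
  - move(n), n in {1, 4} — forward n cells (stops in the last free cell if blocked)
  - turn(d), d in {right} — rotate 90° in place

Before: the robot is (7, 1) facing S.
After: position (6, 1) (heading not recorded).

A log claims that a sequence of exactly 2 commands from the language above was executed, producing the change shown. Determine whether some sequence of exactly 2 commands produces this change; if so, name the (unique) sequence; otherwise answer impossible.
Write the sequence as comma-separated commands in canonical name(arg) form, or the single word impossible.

key: running move(1) before turn(right) would end elsewhere — order is forced
initial: (7, 1) facing S
step 1 (turn(right)): (7, 1) facing W
step 2 (move(1)): (6, 1) facing W
all 9 alternatives checked — unique.

turn(right), move(1)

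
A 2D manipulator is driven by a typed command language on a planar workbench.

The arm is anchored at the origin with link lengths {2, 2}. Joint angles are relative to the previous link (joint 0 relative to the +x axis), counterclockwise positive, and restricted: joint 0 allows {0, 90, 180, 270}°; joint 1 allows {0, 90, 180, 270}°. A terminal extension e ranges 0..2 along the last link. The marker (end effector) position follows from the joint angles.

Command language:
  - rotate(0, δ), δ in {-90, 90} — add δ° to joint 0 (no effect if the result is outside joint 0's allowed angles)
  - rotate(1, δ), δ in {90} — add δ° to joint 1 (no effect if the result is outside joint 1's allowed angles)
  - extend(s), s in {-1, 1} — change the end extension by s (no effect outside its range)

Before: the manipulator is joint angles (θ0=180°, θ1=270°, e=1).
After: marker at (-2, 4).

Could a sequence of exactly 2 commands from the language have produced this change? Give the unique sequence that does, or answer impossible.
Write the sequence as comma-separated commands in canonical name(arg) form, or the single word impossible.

start: joint angles (θ0=180°, θ1=270°, e=1)
[1] after extend(1): joint angles (θ0=180°, θ1=270°, e=2)
[2] after extend(1): joint angles (θ0=180°, θ1=270°, e=2)
uniquely the one of 25 2-step routes that fits.

extend(1), extend(1)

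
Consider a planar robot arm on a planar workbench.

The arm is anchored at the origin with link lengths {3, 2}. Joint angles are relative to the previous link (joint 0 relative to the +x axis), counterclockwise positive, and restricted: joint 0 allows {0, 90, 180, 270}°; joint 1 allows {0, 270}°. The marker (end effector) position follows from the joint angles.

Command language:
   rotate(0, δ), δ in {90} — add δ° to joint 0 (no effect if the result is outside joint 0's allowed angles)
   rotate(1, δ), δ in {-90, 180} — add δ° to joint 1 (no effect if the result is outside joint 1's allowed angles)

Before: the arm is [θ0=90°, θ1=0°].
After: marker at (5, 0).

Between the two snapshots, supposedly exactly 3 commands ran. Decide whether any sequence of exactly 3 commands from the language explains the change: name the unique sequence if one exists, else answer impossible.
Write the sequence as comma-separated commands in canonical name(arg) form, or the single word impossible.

rotate(0, 90), rotate(0, 90), rotate(0, 90)

begin: [θ0=90°, θ1=0°]
step 1 (rotate(0, 90)): [θ0=180°, θ1=0°]
step 2 (rotate(0, 90)): [θ0=270°, θ1=0°]
step 3 (rotate(0, 90)): [θ0=0°, θ1=0°]
no other 3-command option fits: unique.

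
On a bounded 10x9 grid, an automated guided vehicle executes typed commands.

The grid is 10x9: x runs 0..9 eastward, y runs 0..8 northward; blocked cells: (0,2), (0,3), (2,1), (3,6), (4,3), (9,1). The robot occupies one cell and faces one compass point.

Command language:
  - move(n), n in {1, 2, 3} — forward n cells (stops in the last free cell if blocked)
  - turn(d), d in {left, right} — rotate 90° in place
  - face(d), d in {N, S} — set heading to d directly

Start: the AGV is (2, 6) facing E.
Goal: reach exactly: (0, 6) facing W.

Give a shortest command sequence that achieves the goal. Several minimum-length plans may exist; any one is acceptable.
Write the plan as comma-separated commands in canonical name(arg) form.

initial: (2, 6) facing E
[1] after face(S): (2, 6) facing S
[2] after turn(right): (2, 6) facing W
[3] after move(3): (0, 6) facing W
minimal: 3 command(s), checked below 3.

face(S), turn(right), move(3)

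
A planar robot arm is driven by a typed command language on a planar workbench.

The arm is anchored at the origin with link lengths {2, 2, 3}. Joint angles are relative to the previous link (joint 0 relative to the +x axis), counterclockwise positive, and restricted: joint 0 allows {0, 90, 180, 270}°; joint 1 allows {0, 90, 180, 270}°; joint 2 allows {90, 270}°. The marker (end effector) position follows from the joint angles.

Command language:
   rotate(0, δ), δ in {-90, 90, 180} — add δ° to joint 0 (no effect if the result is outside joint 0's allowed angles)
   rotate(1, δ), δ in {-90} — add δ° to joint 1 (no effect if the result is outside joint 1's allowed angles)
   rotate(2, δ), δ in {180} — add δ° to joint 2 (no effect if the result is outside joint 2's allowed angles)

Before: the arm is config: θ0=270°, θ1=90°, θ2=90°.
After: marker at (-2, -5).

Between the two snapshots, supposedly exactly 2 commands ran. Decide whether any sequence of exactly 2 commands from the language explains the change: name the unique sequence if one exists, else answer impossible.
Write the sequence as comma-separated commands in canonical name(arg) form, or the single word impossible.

rotate(1, -90), rotate(1, -90)

t0: config: θ0=270°, θ1=90°, θ2=90°
t=1 rotate(1, -90) ⇒ config: θ0=270°, θ1=0°, θ2=90°
t=2 rotate(1, -90) ⇒ config: θ0=270°, θ1=270°, θ2=90°
uniquely the one of 25 2-step routes that fits.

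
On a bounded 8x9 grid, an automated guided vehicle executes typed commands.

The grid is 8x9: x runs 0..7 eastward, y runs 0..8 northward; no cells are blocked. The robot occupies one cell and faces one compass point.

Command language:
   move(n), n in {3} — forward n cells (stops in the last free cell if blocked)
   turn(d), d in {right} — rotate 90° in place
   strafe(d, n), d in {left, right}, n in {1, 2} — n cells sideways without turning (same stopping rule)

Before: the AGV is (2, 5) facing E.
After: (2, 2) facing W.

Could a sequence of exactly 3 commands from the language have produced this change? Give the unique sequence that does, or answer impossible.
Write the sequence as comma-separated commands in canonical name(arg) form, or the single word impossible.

key: position moved to (2,2) AND the heading swung to W — translation plus rotation needed
from: (2, 5) facing E
step 1 (turn(right)): (2, 5) facing S
step 2 (move(3)): (2, 2) facing S
step 3 (turn(right)): (2, 2) facing W
uniquely the one of 216 3-step routes that fits.

turn(right), move(3), turn(right)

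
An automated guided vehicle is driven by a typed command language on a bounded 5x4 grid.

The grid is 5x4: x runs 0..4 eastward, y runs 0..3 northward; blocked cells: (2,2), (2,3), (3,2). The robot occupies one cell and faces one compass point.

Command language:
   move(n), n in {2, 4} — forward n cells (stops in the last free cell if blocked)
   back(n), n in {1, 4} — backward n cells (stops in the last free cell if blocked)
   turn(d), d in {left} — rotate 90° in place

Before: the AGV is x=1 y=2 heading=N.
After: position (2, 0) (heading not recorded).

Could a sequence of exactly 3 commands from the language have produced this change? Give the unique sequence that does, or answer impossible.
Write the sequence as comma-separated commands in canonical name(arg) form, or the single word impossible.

key: running back(1) before back(4) would end elsewhere — order is forced
begin: x=1 y=2 heading=N
[1] after back(4): x=1 y=0 heading=N
[2] after turn(left): x=1 y=0 heading=W
[3] after back(1): x=2 y=0 heading=W
no other 3-command option fits: unique.

back(4), turn(left), back(1)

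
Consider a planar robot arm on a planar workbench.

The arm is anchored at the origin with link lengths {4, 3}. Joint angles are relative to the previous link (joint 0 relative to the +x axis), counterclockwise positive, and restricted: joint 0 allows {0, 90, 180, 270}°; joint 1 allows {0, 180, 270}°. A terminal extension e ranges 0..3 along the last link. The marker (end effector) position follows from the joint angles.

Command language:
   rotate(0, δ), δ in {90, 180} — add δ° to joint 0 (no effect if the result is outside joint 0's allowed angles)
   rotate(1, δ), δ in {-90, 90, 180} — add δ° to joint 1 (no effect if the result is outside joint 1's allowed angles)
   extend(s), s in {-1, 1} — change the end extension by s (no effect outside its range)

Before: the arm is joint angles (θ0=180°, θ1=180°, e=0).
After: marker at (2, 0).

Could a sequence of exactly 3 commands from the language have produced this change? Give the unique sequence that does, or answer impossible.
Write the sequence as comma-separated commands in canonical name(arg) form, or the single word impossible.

t0: joint angles (θ0=180°, θ1=180°, e=0)
[1] after extend(1): joint angles (θ0=180°, θ1=180°, e=1)
[2] after extend(1): joint angles (θ0=180°, θ1=180°, e=2)
[3] after extend(1): joint angles (θ0=180°, θ1=180°, e=3)
no rival 3-sequence matches.

extend(1), extend(1), extend(1)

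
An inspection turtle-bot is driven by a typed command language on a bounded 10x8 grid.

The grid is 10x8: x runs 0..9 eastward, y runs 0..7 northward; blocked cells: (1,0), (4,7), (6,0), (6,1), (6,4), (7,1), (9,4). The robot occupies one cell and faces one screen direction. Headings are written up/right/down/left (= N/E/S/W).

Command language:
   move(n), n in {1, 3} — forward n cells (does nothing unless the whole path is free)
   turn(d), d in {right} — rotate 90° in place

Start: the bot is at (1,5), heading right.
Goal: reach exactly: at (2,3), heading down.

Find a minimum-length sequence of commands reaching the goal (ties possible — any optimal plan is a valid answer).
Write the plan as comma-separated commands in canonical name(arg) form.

t0: at (1,5), heading right
t=1 move(1) ⇒ at (2,5), heading right
t=2 turn(right) ⇒ at (2,5), heading down
t=3 move(1) ⇒ at (2,4), heading down
t=4 move(1) ⇒ at (2,3), heading down
nothing shorter than 4 reaches the goal.

move(1), turn(right), move(1), move(1)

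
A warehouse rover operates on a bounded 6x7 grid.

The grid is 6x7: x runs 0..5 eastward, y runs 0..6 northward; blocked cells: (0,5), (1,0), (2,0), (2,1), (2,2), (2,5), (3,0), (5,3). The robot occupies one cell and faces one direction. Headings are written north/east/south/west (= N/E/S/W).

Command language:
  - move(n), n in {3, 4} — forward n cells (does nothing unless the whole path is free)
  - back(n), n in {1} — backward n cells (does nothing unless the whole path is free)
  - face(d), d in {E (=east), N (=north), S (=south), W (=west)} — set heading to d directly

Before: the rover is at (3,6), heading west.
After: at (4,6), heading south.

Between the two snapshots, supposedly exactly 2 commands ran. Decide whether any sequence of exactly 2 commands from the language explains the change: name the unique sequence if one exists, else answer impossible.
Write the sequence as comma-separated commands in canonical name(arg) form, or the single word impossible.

key: position moved to (4,6) AND the heading swung to S — translation plus rotation needed
initial: at (3,6), heading west
1. back(1) → at (4,6), heading west
2. face(S) → at (4,6), heading south
no rival 2-sequence matches.

back(1), face(S)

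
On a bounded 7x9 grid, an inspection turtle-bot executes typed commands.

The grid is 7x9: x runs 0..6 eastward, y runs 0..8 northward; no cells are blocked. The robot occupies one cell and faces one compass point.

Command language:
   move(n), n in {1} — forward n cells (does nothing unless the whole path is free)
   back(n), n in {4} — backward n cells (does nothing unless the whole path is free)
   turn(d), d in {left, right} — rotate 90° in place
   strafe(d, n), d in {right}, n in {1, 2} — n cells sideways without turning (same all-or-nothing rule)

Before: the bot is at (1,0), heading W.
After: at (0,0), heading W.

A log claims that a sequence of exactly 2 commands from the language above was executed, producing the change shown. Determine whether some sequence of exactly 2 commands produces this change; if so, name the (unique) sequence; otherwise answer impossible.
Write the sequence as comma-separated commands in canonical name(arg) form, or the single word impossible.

move(1), move(1)

key: still facing W at the end — nothing in the sequence rotates
initial: at (1,0), heading W
t=1 move(1) ⇒ at (0,0), heading W
t=2 move(1) ⇒ at (0,0), heading W
uniquely the one of 36 2-step routes that fits.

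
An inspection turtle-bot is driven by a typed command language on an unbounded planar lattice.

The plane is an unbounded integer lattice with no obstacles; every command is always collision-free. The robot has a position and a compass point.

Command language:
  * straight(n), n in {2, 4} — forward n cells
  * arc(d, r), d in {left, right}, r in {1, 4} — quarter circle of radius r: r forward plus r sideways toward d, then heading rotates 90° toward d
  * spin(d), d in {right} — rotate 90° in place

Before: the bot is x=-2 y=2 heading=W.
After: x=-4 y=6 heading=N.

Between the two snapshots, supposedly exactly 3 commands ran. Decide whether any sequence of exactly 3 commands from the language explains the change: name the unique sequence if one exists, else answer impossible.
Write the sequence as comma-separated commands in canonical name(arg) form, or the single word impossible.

straight(2), spin(right), straight(4)

key: order matters: swapping straight(2) and straight(4) lands elsewhere
begin: x=-2 y=2 heading=W
step 1 (straight(2)): x=-4 y=2 heading=W
step 2 (spin(right)): x=-4 y=2 heading=N
step 3 (straight(4)): x=-4 y=6 heading=N
no rival 3-sequence matches.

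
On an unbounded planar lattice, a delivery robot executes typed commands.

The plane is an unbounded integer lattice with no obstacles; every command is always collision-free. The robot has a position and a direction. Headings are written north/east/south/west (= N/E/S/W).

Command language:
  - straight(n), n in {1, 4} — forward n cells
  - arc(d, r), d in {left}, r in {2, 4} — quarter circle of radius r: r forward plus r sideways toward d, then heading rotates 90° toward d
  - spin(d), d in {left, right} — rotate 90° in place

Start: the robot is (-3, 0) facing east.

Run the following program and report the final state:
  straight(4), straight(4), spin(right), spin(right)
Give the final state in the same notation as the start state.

(5, 0) facing west

start: (-3, 0) facing east
1. straight(4) → (1, 0) facing east
2. straight(4) → (5, 0) facing east
3. spin(right) → (5, 0) facing south
4. spin(right) → (5, 0) facing west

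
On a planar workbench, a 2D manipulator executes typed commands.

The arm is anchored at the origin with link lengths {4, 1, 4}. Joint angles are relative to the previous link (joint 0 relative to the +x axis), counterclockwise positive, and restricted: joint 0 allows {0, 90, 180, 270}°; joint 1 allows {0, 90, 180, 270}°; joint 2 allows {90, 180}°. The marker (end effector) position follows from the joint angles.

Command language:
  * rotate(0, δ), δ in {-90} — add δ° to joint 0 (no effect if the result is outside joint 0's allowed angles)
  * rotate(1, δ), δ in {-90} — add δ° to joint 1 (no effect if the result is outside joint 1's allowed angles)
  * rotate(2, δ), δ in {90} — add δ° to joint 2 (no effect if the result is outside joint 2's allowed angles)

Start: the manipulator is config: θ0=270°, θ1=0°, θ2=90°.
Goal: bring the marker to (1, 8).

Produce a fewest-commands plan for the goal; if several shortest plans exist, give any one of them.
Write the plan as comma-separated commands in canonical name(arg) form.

rotate(0, -90), rotate(0, -90), rotate(1, -90)

begin: config: θ0=270°, θ1=0°, θ2=90°
[1] after rotate(0, -90): config: θ0=180°, θ1=0°, θ2=90°
[2] after rotate(0, -90): config: θ0=90°, θ1=0°, θ2=90°
[3] after rotate(1, -90): config: θ0=90°, θ1=270°, θ2=90°
minimal: 3 command(s), checked below 3.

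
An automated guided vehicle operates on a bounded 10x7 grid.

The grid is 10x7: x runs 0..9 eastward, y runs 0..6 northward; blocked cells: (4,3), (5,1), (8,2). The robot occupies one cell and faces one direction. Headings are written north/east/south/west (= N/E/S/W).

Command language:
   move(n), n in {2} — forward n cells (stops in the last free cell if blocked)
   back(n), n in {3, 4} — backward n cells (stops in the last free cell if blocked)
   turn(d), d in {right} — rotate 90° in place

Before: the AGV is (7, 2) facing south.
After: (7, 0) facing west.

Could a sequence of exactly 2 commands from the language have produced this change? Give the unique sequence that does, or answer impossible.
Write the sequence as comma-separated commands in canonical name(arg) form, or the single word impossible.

key: running turn(right) before move(2) would end elsewhere — order is forced
begin: (7, 2) facing south
[1] after move(2): (7, 0) facing south
[2] after turn(right): (7, 0) facing west
all 16 alternatives checked — unique.

move(2), turn(right)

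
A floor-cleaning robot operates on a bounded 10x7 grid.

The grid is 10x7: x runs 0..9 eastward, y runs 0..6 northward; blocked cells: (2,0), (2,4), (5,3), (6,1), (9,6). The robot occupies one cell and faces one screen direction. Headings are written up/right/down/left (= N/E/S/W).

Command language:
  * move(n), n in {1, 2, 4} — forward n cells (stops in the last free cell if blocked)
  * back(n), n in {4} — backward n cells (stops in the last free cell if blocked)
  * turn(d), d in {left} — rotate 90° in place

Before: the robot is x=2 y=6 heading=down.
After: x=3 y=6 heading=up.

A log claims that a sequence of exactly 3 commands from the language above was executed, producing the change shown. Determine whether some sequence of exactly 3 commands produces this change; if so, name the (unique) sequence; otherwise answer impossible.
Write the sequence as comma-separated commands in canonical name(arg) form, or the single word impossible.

key: cell and facing (now N) both changed — the 3 commands mix motion and turning
t0: x=2 y=6 heading=down
1. turn(left) → x=2 y=6 heading=right
2. move(1) → x=3 y=6 heading=right
3. turn(left) → x=3 y=6 heading=up
no rival 3-sequence matches.

turn(left), move(1), turn(left)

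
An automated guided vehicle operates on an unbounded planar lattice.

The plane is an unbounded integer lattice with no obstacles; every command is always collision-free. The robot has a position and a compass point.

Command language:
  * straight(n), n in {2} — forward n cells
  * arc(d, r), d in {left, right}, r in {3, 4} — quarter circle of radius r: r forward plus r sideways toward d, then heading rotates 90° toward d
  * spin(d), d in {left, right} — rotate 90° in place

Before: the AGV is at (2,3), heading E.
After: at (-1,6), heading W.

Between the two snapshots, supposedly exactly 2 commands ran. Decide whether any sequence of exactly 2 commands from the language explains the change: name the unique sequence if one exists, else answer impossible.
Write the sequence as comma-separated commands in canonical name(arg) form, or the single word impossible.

key: position moved to (-1,6) AND the heading swung to W — translation plus rotation needed
initial: at (2,3), heading E
t=1 spin(left) ⇒ at (2,3), heading N
t=2 arc(left, 3) ⇒ at (-1,6), heading W
no rival 2-sequence matches.

spin(left), arc(left, 3)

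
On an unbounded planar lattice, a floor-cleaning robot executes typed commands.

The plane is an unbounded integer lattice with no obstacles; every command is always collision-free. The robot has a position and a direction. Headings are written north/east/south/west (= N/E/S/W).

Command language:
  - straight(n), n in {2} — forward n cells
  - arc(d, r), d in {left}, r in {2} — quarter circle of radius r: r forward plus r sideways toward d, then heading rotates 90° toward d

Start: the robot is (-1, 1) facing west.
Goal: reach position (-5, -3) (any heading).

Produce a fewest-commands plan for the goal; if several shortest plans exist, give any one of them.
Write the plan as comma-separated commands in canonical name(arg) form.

straight(2), arc(left, 2), straight(2)

t0: (-1, 1) facing west
1. straight(2) → (-3, 1) facing west
2. arc(left, 2) → (-5, -1) facing south
3. straight(2) → (-5, -3) facing south
no 2-step plan works, so 3 is optimal.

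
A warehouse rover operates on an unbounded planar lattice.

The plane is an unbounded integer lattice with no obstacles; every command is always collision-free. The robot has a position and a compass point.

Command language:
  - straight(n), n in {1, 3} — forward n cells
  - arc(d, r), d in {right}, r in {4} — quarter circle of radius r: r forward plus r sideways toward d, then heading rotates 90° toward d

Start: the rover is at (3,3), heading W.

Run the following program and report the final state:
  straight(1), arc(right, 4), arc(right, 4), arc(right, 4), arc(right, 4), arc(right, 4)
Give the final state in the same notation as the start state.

at (-2,7), heading N

t0: at (3,3), heading W
step 1 (straight(1)): at (2,3), heading W
step 2 (arc(right, 4)): at (-2,7), heading N
step 3 (arc(right, 4)): at (2,11), heading E
step 4 (arc(right, 4)): at (6,7), heading S
step 5 (arc(right, 4)): at (2,3), heading W
step 6 (arc(right, 4)): at (-2,7), heading N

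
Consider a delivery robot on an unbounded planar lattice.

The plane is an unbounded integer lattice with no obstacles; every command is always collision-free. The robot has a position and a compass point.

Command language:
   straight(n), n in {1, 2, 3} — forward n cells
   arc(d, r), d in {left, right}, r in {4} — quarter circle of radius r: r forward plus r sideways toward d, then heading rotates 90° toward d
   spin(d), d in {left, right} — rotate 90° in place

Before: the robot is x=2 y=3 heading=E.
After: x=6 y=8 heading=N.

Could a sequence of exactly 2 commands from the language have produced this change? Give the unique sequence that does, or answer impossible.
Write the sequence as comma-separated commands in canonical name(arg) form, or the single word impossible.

arc(left, 4), straight(1)

key: cell and facing (now N) both changed — the 2 commands mix motion and turning
initial: x=2 y=3 heading=E
t=1 arc(left, 4) ⇒ x=6 y=7 heading=N
t=2 straight(1) ⇒ x=6 y=8 heading=N
no rival 2-sequence matches.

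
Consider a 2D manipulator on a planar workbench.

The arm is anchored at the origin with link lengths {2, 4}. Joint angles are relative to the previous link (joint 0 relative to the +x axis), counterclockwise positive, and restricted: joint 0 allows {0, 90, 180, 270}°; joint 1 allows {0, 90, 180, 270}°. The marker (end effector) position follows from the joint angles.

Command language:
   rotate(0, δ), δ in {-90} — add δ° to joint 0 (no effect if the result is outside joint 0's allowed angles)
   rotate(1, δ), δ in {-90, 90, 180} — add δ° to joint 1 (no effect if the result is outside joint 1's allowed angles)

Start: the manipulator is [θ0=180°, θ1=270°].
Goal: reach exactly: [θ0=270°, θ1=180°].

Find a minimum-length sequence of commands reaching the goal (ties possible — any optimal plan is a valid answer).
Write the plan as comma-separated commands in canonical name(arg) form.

from: [θ0=180°, θ1=270°]
[1] after rotate(0, -90): [θ0=90°, θ1=270°]
[2] after rotate(0, -90): [θ0=0°, θ1=270°]
[3] after rotate(0, -90): [θ0=270°, θ1=270°]
[4] after rotate(1, -90): [θ0=270°, θ1=180°]
shorter routes all fall short; 4 is best.

rotate(0, -90), rotate(0, -90), rotate(0, -90), rotate(1, -90)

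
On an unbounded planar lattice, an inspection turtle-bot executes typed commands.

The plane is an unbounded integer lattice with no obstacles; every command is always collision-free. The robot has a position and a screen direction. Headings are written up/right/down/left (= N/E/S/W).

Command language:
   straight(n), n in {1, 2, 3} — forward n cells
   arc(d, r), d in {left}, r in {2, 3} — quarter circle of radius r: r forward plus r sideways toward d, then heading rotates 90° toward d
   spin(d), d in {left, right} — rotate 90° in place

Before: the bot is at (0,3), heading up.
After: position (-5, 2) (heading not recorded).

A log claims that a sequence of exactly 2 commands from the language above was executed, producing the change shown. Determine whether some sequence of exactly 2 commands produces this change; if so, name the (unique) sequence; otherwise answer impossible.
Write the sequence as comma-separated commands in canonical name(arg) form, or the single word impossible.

arc(left, 2), arc(left, 3)

key: running arc(left, 3) before arc(left, 2) would end elsewhere — order is forced
t0: at (0,3), heading up
1. arc(left, 2) → at (-2,5), heading left
2. arc(left, 3) → at (-5,2), heading down
no rival 2-sequence matches.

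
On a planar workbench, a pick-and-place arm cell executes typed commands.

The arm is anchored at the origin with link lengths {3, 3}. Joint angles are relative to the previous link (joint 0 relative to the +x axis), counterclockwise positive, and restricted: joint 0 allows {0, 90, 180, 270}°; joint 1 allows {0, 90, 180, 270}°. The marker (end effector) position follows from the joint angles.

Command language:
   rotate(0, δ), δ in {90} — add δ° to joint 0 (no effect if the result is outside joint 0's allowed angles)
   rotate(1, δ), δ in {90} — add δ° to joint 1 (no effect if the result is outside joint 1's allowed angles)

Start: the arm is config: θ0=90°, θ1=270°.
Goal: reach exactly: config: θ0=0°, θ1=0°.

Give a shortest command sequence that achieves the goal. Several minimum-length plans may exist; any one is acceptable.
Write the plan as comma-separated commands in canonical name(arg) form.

t0: config: θ0=90°, θ1=270°
[1] after rotate(0, 90): config: θ0=180°, θ1=270°
[2] after rotate(0, 90): config: θ0=270°, θ1=270°
[3] after rotate(0, 90): config: θ0=0°, θ1=270°
[4] after rotate(1, 90): config: θ0=0°, θ1=0°
nothing shorter than 4 reaches the goal.

rotate(0, 90), rotate(0, 90), rotate(0, 90), rotate(1, 90)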